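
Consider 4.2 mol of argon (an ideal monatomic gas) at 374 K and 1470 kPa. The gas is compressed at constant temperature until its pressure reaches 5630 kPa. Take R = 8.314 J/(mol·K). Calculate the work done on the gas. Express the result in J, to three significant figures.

Isothermal process: W = nRT ln(V₂/V₁) = nRT ln(P₁/P₂).
W = (4.2)(8.314)(374) × ln(1470/5630)
  = 13060 × ln(0.2611) = 13060 × -1.343
W_by_gas = -17537 J; work on gas = −W_by = 17537 J.

W ≈ 17500 J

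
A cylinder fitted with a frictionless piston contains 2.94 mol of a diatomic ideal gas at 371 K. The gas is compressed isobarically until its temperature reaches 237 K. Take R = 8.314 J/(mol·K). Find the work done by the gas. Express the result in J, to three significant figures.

Isobaric: W = P ΔV = nR ΔT.
W = (2.94)(8.314)(237 − 371) = -3275 J.

W ≈ -3280 J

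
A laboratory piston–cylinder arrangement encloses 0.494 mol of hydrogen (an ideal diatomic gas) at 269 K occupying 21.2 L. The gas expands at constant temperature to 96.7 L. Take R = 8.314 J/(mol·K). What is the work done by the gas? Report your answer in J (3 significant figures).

W ≈ 1680 J

Isothermal: W = nRT ln(V₂/V₁).
W = (0.494)(8.314)(269) × ln(96.7/21.2)
  = 1105 × 1.518
W_by_gas = 1677 J.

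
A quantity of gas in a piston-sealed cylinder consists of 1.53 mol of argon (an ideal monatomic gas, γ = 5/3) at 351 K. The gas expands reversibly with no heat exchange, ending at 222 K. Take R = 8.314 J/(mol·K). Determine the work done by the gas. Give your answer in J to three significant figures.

Adiabatic ⇒ Q = 0, so W_by = −ΔU = nCᵥ(T₁ − T₂).
Cᵥ = 3R/2 = 12.47 J/(mol·K).
W = (1.53)(12.47)(351 − 222) = 2461 J.

W ≈ 2460 J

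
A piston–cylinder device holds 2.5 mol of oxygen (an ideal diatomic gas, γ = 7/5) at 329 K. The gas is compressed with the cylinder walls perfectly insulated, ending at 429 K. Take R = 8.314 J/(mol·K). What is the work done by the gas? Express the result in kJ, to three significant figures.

Adiabatic ⇒ Q = 0, so W_by = −ΔU = nCᵥ(T₁ − T₂).
Cᵥ = 5R/2 = 20.79 J/(mol·K).
W = (2.5)(20.79)(329 − 429) = -5196 J.

W ≈ -5.20 kJ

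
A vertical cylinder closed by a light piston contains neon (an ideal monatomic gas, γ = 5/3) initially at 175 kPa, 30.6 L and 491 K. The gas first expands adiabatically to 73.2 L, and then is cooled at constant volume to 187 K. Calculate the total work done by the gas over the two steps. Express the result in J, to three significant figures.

Step 1 (adiabatic): W = (P₁V₁ − P₂V₂)/(γ−1) = (5355 − 2994)/0.667 = 3542 J.
Step 2 (isochoric): W = 0 (constant volume).
W_total = 3542 + 0 = 3542 J.

W_total ≈ 3540 J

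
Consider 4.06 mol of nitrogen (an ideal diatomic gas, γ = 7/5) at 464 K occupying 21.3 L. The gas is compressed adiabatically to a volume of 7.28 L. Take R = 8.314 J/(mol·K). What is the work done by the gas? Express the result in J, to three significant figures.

W ≈ -21000 J

Adiabatic: TV^(γ−1) = const with γ = 7/5.
T₂ = T₁ (V₁/V₂)^(γ−1) = 464 × (21.3/7.28)^0.4 = 464 × 1.536 = 712.9 K.
W_by = nCᵥ(T₁ − T₂) = (4.06)(20.79)(464 − 712.9) = -21002 J.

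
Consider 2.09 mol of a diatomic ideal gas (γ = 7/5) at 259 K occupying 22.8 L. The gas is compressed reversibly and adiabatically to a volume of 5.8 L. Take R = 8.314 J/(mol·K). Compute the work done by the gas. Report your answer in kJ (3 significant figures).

W ≈ -8.20 kJ

Adiabatic: TV^(γ−1) = const with γ = 7/5.
T₂ = T₁ (V₁/V₂)^(γ−1) = 259 × (22.8/5.8)^0.4 = 259 × 1.729 = 447.8 K.
W_by = nCᵥ(T₁ − T₂) = (2.09)(20.79)(259 − 447.8) = -8202 J.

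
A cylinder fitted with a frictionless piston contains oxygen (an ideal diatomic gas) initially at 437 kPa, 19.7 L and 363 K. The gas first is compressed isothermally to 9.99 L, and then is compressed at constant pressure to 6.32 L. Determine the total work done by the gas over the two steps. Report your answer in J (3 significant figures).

Step 1 (isothermal): W = P₁V₁ ln(V₂/V₁) = (8609) ln(9.99/19.7) = -5846 J.
After step 1: P = 861.8 kPa, V = 9.99 L, T = 363 K.
Step 2 (isobaric): W = PΔV = (861.8 kPa)(6.32 − 9.99 L) = -3163 J.
W_total = -5846 − 3163 = -9008 J.

W_total ≈ -9010 J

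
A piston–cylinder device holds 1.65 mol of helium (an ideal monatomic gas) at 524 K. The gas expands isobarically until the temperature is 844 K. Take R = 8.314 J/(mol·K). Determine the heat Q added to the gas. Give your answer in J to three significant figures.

Q ≈ 11000 J

Isobaric: W = nRΔT = (1.65)(8.314)(320) = 4390 J.
ΔU = nCᵥΔT with Cᵥ = 3R/2: ΔU = (1.65)(12.47)(320) = 6585 J.
Q = ΔU + W = 6585 + 4390 = 10974 J.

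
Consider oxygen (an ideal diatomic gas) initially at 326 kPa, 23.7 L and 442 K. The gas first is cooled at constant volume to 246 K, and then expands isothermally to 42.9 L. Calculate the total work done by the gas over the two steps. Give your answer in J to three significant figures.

W_total ≈ 2550 J

Step 1 (isochoric): W = 0 (constant volume).
After step 1: P = 181.4 kPa (V unchanged).
Step 2 (isothermal): W = P₁V₁ ln(V₂/V₁) = (4300) ln(42.9/23.7) = 2552 J.
W_total = 0 + 2552 = 2552 J.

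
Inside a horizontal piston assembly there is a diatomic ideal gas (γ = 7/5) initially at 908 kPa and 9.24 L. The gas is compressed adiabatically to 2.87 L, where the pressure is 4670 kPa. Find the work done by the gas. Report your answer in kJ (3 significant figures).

Adiabatic: W = (P₁V₁ − P₂V₂)/(γ − 1) with γ = 7/5.
P₁V₁ = 8390 J, P₂V₂ = 13403 J.
W = (8390 − 13403) / 0.4 = -12532 J.

W ≈ -12.5 kJ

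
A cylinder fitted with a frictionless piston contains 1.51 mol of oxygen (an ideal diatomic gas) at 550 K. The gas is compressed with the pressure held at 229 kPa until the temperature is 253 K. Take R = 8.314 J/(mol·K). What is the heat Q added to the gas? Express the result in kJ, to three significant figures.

Isobaric: W = nRΔT = (1.51)(8.314)(-297) = -3729 J.
ΔU = nCᵥΔT with Cᵥ = 5R/2: ΔU = (1.51)(20.79)(-297) = -9321 J.
Q = ΔU + W = -9321 − 3729 = -13050 J.

Q ≈ -13.1 kJ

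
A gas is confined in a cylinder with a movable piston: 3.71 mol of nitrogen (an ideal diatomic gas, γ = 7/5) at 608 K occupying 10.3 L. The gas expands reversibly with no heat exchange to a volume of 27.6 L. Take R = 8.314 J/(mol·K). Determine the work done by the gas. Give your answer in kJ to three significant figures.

W ≈ 15.3 kJ

Adiabatic: TV^(γ−1) = const with γ = 7/5.
T₂ = T₁ (V₁/V₂)^(γ−1) = 608 × (10.3/27.6)^0.4 = 608 × 0.6742 = 409.9 K.
W_by = nCᵥ(T₁ − T₂) = (3.71)(20.79)(608 − 409.9) = 15276 J.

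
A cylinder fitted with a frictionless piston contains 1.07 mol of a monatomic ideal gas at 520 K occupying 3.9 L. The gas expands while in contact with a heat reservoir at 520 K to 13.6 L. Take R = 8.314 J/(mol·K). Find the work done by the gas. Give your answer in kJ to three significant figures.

W ≈ 5.78 kJ

Isothermal: W = nRT ln(V₂/V₁).
W = (1.07)(8.314)(520) × ln(13.6/3.9)
  = 4626 × 1.249
W_by_gas = 5778 J.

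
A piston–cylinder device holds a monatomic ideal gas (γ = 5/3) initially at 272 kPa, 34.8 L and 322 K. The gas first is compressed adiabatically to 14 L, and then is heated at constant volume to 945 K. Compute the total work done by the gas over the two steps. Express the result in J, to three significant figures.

W_total ≈ -11900 J

Step 1 (adiabatic): W = (P₁V₁ − P₂V₂)/(γ−1) = (9466 − 17369)/0.667 = -11856 J.
Step 2 (isochoric): W = 0 (constant volume).
W_total = -11856 + 0 = -11856 J.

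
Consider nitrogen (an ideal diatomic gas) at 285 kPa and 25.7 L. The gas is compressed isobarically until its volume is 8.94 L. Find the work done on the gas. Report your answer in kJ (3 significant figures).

Isobaric: W = P ΔV.
W = (285 kPa)(8.94 − 25.7 L) = (285)(-16.76) = -4777 J.
Work on gas = −W_by = 4777 J.

W ≈ 4.78 kJ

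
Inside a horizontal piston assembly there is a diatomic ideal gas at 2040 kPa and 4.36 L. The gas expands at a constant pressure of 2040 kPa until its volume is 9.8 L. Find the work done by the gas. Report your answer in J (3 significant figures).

Isobaric: W = P ΔV.
W = (2040 kPa)(9.8 − 4.36 L) = (2040)(5.44) = 11098 J.

W ≈ 11100 J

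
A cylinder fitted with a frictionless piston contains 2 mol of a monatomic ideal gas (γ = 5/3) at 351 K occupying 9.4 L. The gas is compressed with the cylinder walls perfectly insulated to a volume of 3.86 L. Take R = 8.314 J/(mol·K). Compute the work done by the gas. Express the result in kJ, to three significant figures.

Adiabatic: TV^(γ−1) = const with γ = 5/3.
T₂ = T₁ (V₁/V₂)^(γ−1) = 351 × (9.4/3.86)^0.667 = 351 × 1.81 = 635.3 K.
W_by = nCᵥ(T₁ − T₂) = (2)(12.47)(351 − 635.3) = -7092 J.

W ≈ -7.09 kJ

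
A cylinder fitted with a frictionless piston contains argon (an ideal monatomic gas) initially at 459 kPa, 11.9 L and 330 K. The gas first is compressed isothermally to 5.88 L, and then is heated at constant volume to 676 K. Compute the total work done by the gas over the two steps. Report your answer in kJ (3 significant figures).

W_total ≈ -3.85 kJ

Step 1 (isothermal): W = P₁V₁ ln(V₂/V₁) = (5462) ln(5.88/11.9) = -3851 J.
Step 2 (isochoric): W = 0 (constant volume).
W_total = -3851 + 0 = -3851 J.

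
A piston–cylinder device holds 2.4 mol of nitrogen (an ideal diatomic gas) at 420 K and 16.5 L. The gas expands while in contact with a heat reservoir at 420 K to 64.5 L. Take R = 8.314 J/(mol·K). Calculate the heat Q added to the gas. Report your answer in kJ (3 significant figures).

Isothermal ⇒ ΔU = 0, so Q = W = nRT ln(V₂/V₁).
Q = (2.4)(8.314)(420) ln(64.5/16.5) = 8381 × 1.363 = 11425 J.

Q ≈ 11.4 kJ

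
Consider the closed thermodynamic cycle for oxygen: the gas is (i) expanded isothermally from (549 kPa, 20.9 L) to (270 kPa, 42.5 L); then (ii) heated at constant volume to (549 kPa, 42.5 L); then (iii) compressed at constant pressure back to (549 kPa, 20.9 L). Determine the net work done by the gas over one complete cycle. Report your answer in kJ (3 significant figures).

Leg (i): W = PᵢVᵢ ln(V_f/Vᵢ) = (11474) ln(42.5/20.9) = 8144 J.
Leg (ii): W = 0.
Leg (iii): W = PΔV = (549)(20.9 − 42.5) = -11858 J.
W_net = 8144 − 11858 = -3715 J.

W_net ≈ -3.71 kJ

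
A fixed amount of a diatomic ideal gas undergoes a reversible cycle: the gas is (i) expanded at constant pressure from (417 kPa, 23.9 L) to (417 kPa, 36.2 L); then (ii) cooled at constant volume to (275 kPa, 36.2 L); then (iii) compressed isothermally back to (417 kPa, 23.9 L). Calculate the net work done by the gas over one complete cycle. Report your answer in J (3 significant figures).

W_net ≈ 996 J

Leg (i): W = PΔV = (417)(36.2 − 23.9) = 5129 J.
Leg (ii): W = 0.
Leg (iii): W = PᵢVᵢ ln(V_f/Vᵢ) = (9955) ln(23.9/36.2) = -4133 J.
W_net = 5129 − 4133 = 996 J.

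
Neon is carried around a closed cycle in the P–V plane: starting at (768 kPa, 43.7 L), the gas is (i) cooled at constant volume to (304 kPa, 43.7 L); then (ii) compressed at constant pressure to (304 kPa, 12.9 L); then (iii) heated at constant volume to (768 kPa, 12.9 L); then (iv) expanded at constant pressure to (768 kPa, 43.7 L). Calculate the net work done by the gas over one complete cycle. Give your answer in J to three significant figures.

W_net ≈ 14300 J

Constant-volume legs do no work.
W(ii) = (304)(12.9 − 43.7) = -9363 J; W(iv) = (768)(43.7 − 12.9) = 23654 J.
W_net = -9363 + 23654 = 14291 J (the clockwise enclosed area).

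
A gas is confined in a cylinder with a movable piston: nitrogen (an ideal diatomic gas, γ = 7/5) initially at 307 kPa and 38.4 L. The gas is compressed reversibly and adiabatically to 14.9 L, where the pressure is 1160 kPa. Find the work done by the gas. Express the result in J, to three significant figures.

Adiabatic: W = (P₁V₁ − P₂V₂)/(γ − 1) with γ = 7/5.
P₁V₁ = 11789 J, P₂V₂ = 17284 J.
W = (11789 − 17284) / 0.4 = -13738 J.

W ≈ -13700 J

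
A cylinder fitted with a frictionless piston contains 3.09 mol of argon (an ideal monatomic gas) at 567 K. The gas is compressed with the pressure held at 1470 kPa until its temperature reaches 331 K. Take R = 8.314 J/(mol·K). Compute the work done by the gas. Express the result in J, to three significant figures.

Isobaric: W = P ΔV = nR ΔT.
W = (3.09)(8.314)(331 − 567) = -6063 J.

W ≈ -6060 J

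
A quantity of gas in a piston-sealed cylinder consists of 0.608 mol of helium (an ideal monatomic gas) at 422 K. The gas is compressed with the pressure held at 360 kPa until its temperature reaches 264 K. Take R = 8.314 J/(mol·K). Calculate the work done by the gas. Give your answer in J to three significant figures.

W ≈ -799 J

Isobaric: W = P ΔV = nR ΔT.
W = (0.608)(8.314)(264 − 422) = -798.7 J.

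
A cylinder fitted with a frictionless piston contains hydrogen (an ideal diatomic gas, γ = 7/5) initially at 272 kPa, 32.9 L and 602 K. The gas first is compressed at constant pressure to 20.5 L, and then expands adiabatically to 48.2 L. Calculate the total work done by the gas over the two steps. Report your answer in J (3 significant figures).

Step 1 (isobaric): W = PΔV = (272 kPa)(20.5 − 32.9 L) = -3373 J.
After step 1: P = 272 kPa, V = 20.5 L, T = 375.1 K.
Step 2 (adiabatic): W = (P₁V₁ − P₂V₂)/(γ−1) = (5576 − 3961)/0.4 = 4037 J.
W_total = -3373 + 4037 = 664.7 J.

W_total ≈ 665 J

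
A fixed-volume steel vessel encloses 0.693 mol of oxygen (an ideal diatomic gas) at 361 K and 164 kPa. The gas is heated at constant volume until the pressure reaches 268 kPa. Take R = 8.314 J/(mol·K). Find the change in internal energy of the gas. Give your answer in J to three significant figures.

ΔU ≈ 3300 J

Constant volume ⇒ W = 0, so Q = ΔU = nCᵥΔT with Cᵥ = 5R/2 = 20.79 J/(mol·K).
At constant V, T₂/T₁ = P₂/P₁ ⇒ ΔT = T₁(P₂/P₁ − 1) = 361·(268/164 − 1) = 228.9 K.
ΔU = (0.693)(20.79)(228.9) = 3297 J.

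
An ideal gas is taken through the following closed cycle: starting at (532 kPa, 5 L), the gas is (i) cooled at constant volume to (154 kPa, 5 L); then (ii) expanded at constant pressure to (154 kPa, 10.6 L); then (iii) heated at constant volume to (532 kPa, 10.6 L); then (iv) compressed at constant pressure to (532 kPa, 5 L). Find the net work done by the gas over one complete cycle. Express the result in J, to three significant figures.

W_net ≈ -2120 J

Constant-volume legs do no work.
W(ii) = (154)(10.6 − 5) = 862.4 J; W(iv) = (532)(5 − 10.6) = -2979 J.
W_net = 862.4 − 2979 = -2117 J (the counter-clockwise enclosed area).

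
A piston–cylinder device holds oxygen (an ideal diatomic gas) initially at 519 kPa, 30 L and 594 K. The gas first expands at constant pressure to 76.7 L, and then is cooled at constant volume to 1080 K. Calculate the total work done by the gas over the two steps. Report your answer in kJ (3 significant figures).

W_total ≈ 24.2 kJ

Step 1 (isobaric): W = PΔV = (519 kPa)(76.7 − 30 L) = 24237 J.
Step 2 (isochoric): W = 0 (constant volume).
W_total = 24237 + 0 = 24237 J.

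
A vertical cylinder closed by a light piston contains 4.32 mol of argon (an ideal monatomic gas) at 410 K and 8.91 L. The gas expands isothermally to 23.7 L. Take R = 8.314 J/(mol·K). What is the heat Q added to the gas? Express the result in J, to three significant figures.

Q ≈ 14400 J

Isothermal ⇒ ΔU = 0, so Q = W = nRT ln(V₂/V₁).
Q = (4.32)(8.314)(410) ln(23.7/8.91) = 14726 × 0.9783 = 14406 J.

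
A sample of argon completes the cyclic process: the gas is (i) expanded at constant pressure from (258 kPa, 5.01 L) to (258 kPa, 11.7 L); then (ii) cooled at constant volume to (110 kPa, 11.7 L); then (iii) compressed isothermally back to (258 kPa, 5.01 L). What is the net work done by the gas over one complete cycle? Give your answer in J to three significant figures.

Leg (i): W = PΔV = (258)(11.7 − 5.01) = 1726 J.
Leg (ii): W = 0.
Leg (iii): W = PᵢVᵢ ln(V_f/Vᵢ) = (1287) ln(5.01/11.7) = -1092 J.
W_net = 1726 − 1092 = 634.4 J.

W_net ≈ 634 J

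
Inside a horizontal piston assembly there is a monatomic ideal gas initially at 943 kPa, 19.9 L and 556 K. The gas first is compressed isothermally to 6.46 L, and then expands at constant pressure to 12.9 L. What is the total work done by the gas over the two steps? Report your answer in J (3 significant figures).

Step 1 (isothermal): W = P₁V₁ ln(V₂/V₁) = (18766) ln(6.46/19.9) = -21113 J.
After step 1: P = 2905 kPa, V = 6.46 L, T = 556 K.
Step 2 (isobaric): W = PΔV = (2905 kPa)(12.9 − 6.46 L) = 18708 J.
W_total = -21113 + 18708 = -2406 J.

W_total ≈ -2410 J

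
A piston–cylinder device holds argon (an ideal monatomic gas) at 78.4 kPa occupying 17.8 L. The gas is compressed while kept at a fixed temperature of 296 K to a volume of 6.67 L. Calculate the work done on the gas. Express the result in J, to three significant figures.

Isothermal: W = nRT ln(V₂/V₁) = P₁V₁ ln(V₂/V₁).
P₁V₁ = (78.4 kPa)(17.8 L) = 1396 J.
W = 1396 × ln(6.67/17.8) = 1396 × -0.9816
W_by_gas = -1370 J; work on gas = −W_by = 1370 J.

W ≈ 1370 J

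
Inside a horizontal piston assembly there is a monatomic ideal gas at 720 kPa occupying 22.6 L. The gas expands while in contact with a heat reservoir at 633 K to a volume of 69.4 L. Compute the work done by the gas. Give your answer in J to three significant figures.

Isothermal: W = nRT ln(V₂/V₁) = P₁V₁ ln(V₂/V₁).
P₁V₁ = (720 kPa)(22.6 L) = 16272 J.
W = 16272 × ln(69.4/22.6) = 16272 × 1.122
W_by_gas = 18256 J.

W ≈ 18300 J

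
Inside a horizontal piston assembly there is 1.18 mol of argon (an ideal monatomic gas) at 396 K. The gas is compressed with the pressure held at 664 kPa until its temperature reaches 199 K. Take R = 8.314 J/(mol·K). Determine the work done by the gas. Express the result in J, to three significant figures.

W ≈ -1930 J

Isobaric: W = P ΔV = nR ΔT.
W = (1.18)(8.314)(199 − 396) = -1933 J.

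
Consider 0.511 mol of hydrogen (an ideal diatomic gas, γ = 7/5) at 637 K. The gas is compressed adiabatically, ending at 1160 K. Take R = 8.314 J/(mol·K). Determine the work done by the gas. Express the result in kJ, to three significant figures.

W ≈ -5.55 kJ

Adiabatic ⇒ Q = 0, so W_by = −ΔU = nCᵥ(T₁ − T₂).
Cᵥ = 5R/2 = 20.79 J/(mol·K).
W = (0.511)(20.79)(637 − 1160) = -5555 J.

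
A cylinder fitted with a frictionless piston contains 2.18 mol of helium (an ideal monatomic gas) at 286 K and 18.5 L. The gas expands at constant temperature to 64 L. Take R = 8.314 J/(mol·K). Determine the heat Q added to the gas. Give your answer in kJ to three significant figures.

Isothermal ⇒ ΔU = 0, so Q = W = nRT ln(V₂/V₁).
Q = (2.18)(8.314)(286) ln(64/18.5) = 5184 × 1.241 = 6433 J.

Q ≈ 6.43 kJ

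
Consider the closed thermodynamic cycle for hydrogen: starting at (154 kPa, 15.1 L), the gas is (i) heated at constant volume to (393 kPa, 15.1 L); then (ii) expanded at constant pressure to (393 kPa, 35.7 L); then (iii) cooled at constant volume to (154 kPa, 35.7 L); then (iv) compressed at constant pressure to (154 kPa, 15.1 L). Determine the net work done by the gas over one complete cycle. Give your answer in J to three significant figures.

Constant-volume legs do no work.
W(ii) = (393)(35.7 − 15.1) = 8096 J; W(iv) = (154)(15.1 − 35.7) = -3172 J.
W_net = 8096 − 3172 = 4923 J (the clockwise enclosed area).

W_net ≈ 4920 J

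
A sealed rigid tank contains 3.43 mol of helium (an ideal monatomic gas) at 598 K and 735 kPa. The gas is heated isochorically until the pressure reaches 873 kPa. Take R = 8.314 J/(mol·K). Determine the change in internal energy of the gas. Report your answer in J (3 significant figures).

ΔU ≈ 4800 J

Constant volume ⇒ W = 0, so Q = ΔU = nCᵥΔT with Cᵥ = 3R/2 = 12.47 J/(mol·K).
At constant V, T₂/T₁ = P₂/P₁ ⇒ ΔT = T₁(P₂/P₁ − 1) = 598·(873/735 − 1) = 112.3 K.
ΔU = (3.43)(12.47)(112.3) = 4803 J.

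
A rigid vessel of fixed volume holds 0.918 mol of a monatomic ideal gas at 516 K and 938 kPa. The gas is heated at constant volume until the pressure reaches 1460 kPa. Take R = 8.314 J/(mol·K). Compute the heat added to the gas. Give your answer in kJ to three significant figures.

Constant volume ⇒ W = 0, so Q = ΔU = nCᵥΔT with Cᵥ = 3R/2 = 12.47 J/(mol·K).
At constant V, T₂/T₁ = P₂/P₁ ⇒ ΔT = T₁(P₂/P₁ − 1) = 516·(1460/938 − 1) = 287.2 K.
ΔU = (0.918)(12.47)(287.2) = 3287 J.

Q ≈ 3.29 kJ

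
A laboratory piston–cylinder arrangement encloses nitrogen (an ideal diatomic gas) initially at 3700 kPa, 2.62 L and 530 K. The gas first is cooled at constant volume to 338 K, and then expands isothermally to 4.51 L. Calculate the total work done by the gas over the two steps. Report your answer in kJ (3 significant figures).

W_total ≈ 3.36 kJ

Step 1 (isochoric): W = 0 (constant volume).
After step 1: P = 2360 kPa (V unchanged).
Step 2 (isothermal): W = P₁V₁ ln(V₂/V₁) = (6182) ln(4.51/2.62) = 3358 J.
W_total = 0 + 3358 = 3358 J.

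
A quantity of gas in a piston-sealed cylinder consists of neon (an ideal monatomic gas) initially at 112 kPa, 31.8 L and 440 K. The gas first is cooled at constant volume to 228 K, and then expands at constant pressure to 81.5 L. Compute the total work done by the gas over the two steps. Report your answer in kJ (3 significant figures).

Step 1 (isochoric): W = 0 (constant volume).
After step 1: P = 58.04 kPa (V unchanged).
Step 2 (isobaric): W = PΔV = (58.04 kPa)(81.5 − 31.8 L) = 2884 J.
W_total = 0 + 2884 = 2884 J.

W_total ≈ 2.88 kJ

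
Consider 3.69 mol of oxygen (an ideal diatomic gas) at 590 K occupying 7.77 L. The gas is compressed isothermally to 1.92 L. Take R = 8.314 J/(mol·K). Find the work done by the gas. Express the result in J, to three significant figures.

W ≈ -25300 J

Isothermal: W = nRT ln(V₂/V₁).
W = (3.69)(8.314)(590) × ln(1.92/7.77)
  = 18100 × -1.398
W_by_gas = -25303 J.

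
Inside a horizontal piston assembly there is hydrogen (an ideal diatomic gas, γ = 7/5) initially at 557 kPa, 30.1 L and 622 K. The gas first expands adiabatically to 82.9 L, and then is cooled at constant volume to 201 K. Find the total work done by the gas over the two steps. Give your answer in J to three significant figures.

Step 1 (adiabatic): W = (P₁V₁ − P₂V₂)/(γ−1) = (16766 − 11180)/0.4 = 13965 J.
Step 2 (isochoric): W = 0 (constant volume).
W_total = 13965 + 0 = 13965 J.

W_total ≈ 14000 J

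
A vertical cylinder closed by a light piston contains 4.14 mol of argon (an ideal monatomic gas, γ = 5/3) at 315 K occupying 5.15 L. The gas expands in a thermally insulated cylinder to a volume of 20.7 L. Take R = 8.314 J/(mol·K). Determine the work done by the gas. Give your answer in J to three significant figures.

W ≈ 9830 J

Adiabatic: TV^(γ−1) = const with γ = 5/3.
T₂ = T₁ (V₁/V₂)^(γ−1) = 315 × (5.15/20.7)^0.667 = 315 × 0.3956 = 124.6 K.
W_by = nCᵥ(T₁ − T₂) = (4.14)(12.47)(315 − 124.6) = 9830 J.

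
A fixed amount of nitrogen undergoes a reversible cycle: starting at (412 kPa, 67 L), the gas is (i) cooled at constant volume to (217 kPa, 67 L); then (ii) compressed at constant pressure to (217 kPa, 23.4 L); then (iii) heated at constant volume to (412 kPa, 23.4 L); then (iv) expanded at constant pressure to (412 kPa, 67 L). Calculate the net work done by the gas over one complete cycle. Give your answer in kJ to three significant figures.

Constant-volume legs do no work.
W(ii) = (217)(23.4 − 67) = -9461 J; W(iv) = (412)(67 − 23.4) = 17963 J.
W_net = -9461 + 17963 = 8502 J (the clockwise enclosed area).

W_net ≈ 8.50 kJ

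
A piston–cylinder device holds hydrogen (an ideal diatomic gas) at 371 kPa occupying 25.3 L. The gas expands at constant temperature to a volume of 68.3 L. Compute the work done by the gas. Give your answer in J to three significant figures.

W ≈ 9320 J

Isothermal: W = nRT ln(V₂/V₁) = P₁V₁ ln(V₂/V₁).
P₁V₁ = (371 kPa)(25.3 L) = 9386 J.
W = 9386 × ln(68.3/25.3) = 9386 × 0.9931
W_by_gas = 9322 J.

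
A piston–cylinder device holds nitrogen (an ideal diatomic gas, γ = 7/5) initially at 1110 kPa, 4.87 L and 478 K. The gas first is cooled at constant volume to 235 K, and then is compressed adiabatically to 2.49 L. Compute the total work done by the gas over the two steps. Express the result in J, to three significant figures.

Step 1 (isochoric): W = 0 (constant volume).
After step 1: P = 545.7 kPa (V unchanged).
Step 2 (adiabatic): W = (P₁V₁ − P₂V₂)/(γ−1) = (2658 − 3476)/0.4 = -2045 J.
W_total = 0 − 2045 = -2045 J.

W_total ≈ -2040 J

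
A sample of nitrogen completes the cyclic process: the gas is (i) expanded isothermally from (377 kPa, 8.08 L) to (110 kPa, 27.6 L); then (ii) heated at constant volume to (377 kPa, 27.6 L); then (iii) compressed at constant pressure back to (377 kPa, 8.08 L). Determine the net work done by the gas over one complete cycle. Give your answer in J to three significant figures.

Leg (i): W = PᵢVᵢ ln(V_f/Vᵢ) = (3046) ln(27.6/8.08) = 3742 J.
Leg (ii): W = 0.
Leg (iii): W = PΔV = (377)(8.08 − 27.6) = -7359 J.
W_net = 3742 − 7359 = -3617 J.

W_net ≈ -3620 J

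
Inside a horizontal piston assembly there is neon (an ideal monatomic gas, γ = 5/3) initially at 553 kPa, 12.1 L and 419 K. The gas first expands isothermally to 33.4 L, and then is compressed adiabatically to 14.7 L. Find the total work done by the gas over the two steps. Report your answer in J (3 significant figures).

W_total ≈ -516 J

Step 1 (isothermal): W = P₁V₁ ln(V₂/V₁) = (6691) ln(33.4/12.1) = 6794 J.
After step 1: P = 200.3 kPa, V = 33.4 L, T = 419 K.
Step 2 (adiabatic): W = (P₁V₁ − P₂V₂)/(γ−1) = (6691 − 11565)/0.667 = -7310 J.
W_total = 6794 − 7310 = -515.9 J.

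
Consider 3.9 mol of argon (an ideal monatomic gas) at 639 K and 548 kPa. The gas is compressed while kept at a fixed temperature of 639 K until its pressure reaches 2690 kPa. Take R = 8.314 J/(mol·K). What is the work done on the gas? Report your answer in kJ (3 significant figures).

W ≈ 33.0 kJ

Isothermal process: W = nRT ln(V₂/V₁) = nRT ln(P₁/P₂).
W = (3.9)(8.314)(639) × ln(548/2690)
  = 20719 × ln(0.2037) = 20719 × -1.591
W_by_gas = -32965 J; work on gas = −W_by = 32965 J.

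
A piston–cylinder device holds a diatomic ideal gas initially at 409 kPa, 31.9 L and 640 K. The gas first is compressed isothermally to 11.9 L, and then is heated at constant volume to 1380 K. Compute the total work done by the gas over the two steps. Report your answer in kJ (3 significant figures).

W_total ≈ -12.9 kJ

Step 1 (isothermal): W = P₁V₁ ln(V₂/V₁) = (13047) ln(11.9/31.9) = -12865 J.
Step 2 (isochoric): W = 0 (constant volume).
W_total = -12865 + 0 = -12865 J.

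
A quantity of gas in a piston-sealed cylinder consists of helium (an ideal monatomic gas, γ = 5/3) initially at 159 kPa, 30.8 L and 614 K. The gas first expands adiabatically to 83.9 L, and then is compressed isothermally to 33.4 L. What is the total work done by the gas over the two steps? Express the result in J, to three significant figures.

Step 1 (adiabatic): W = (P₁V₁ − P₂V₂)/(γ−1) = (4897 − 2511)/0.667 = 3580 J.
After step 1: P = 29.93 kPa, V = 83.9 L, T = 314.8 K.
Step 2 (isothermal): W = P₁V₁ ln(V₂/V₁) = (2511) ln(33.4/83.9) = -2313 J.
W_total = 3580 − 2313 = 1267 J.

W_total ≈ 1270 J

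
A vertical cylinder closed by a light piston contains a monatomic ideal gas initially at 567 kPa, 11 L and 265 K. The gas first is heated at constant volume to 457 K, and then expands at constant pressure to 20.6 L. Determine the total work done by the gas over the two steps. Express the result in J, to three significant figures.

W_total ≈ 9390 J

Step 1 (isochoric): W = 0 (constant volume).
After step 1: P = 977.8 kPa (V unchanged).
Step 2 (isobaric): W = PΔV = (977.8 kPa)(20.6 − 11 L) = 9387 J.
W_total = 0 + 9387 = 9387 J.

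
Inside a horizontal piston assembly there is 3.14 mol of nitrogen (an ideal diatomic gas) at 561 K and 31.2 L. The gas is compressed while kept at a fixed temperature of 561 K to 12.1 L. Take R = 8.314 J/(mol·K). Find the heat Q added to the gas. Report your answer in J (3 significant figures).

Q ≈ -13900 J

Isothermal ⇒ ΔU = 0, so Q = W = nRT ln(V₂/V₁).
Q = (3.14)(8.314)(561) ln(12.1/31.2) = 14645 × -0.9472 = -13872 J.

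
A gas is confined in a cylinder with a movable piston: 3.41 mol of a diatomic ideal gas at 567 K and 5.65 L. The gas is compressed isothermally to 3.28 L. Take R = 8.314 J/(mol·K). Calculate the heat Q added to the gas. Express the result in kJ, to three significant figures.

Q ≈ -8.74 kJ

Isothermal ⇒ ΔU = 0, so Q = W = nRT ln(V₂/V₁).
Q = (3.41)(8.314)(567) ln(3.28/5.65) = 16075 × -0.5438 = -8742 J.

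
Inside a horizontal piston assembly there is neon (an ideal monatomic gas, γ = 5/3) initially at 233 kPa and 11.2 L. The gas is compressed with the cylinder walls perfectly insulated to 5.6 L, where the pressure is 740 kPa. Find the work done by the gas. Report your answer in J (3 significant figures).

W ≈ -2300 J

Adiabatic: W = (P₁V₁ − P₂V₂)/(γ − 1) with γ = 5/3.
P₁V₁ = 2610 J, P₂V₂ = 4144 J.
W = (2610 − 4144) / 0.6667 = -2302 J.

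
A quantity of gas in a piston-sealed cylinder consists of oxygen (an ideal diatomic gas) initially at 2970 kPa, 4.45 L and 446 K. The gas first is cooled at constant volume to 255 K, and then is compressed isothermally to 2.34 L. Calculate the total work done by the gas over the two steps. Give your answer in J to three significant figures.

W_total ≈ -4860 J

Step 1 (isochoric): W = 0 (constant volume).
After step 1: P = 1698 kPa (V unchanged).
Step 2 (isothermal): W = P₁V₁ ln(V₂/V₁) = (7557) ln(2.34/4.45) = -4857 J.
W_total = 0 − 4857 = -4857 J.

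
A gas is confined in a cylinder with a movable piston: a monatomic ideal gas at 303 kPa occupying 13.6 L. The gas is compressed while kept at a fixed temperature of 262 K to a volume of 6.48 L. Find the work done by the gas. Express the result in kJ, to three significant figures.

Isothermal: W = nRT ln(V₂/V₁) = P₁V₁ ln(V₂/V₁).
P₁V₁ = (303 kPa)(13.6 L) = 4121 J.
W = 4121 × ln(6.48/13.6) = 4121 × -0.7413
W_by_gas = -3055 J.

W ≈ -3.05 kJ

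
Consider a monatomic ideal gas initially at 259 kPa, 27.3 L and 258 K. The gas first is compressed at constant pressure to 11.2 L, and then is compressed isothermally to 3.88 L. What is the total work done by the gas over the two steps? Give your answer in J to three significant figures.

W_total ≈ -7240 J

Step 1 (isobaric): W = PΔV = (259 kPa)(11.2 − 27.3 L) = -4170 J.
After step 1: P = 259 kPa, V = 11.2 L, T = 105.8 K.
Step 2 (isothermal): W = P₁V₁ ln(V₂/V₁) = (2901) ln(3.88/11.2) = -3075 J.
W_total = -4170 − 3075 = -7245 J.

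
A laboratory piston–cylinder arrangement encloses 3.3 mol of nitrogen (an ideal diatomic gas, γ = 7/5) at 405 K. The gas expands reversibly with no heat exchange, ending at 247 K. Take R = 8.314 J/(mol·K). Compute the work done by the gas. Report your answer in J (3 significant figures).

W ≈ 10800 J

Adiabatic ⇒ Q = 0, so W_by = −ΔU = nCᵥ(T₁ − T₂).
Cᵥ = 5R/2 = 20.79 J/(mol·K).
W = (3.3)(20.79)(405 − 247) = 10837 J.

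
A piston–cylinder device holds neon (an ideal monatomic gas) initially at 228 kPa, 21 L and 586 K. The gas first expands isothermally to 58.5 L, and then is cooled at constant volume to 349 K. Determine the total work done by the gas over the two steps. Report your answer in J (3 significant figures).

W_total ≈ 4910 J

Step 1 (isothermal): W = P₁V₁ ln(V₂/V₁) = (4788) ln(58.5/21) = 4905 J.
Step 2 (isochoric): W = 0 (constant volume).
W_total = 4905 + 0 = 4905 J.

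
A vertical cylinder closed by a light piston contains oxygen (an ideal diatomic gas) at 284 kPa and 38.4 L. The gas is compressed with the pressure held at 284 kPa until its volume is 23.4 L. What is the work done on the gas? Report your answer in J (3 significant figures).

W ≈ 4260 J

Isobaric: W = P ΔV.
W = (284 kPa)(23.4 − 38.4 L) = (284)(-15) = -4260 J.
Work on gas = −W_by = 4260 J.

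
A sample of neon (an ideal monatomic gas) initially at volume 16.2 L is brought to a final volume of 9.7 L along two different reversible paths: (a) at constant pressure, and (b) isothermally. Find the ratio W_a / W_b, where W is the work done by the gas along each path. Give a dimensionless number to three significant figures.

Path (a) isobaric: W = P₁(V₂ − V₁) → W_a/(P₁V₁) = -0.4012.
Path (b) isothermal: W = P₁V₁ ln(V₂/V₁) → W_b/(P₁V₁) = -0.5129.
W_a / W_b = -0.4012 / -0.5129 = 0.7823.

W_a / W_b ≈ 0.782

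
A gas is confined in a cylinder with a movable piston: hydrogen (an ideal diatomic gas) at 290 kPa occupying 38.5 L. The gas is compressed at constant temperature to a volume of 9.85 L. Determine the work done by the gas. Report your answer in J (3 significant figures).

Isothermal: W = nRT ln(V₂/V₁) = P₁V₁ ln(V₂/V₁).
P₁V₁ = (290 kPa)(38.5 L) = 11165 J.
W = 11165 × ln(9.85/38.5) = 11165 × -1.363
W_by_gas = -15220 J.

W ≈ -15200 J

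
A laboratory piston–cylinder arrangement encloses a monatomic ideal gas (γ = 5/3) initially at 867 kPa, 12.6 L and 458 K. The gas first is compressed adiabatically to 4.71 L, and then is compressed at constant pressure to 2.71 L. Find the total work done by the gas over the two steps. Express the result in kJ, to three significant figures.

W_total ≈ -24.1 kJ

Step 1 (adiabatic): W = (P₁V₁ − P₂V₂)/(γ−1) = (10924 − 21052)/0.667 = -15191 J.
After step 1: P = 4470 kPa, V = 4.71 L, T = 882.6 K.
Step 2 (isobaric): W = PΔV = (4470 kPa)(2.71 − 4.71 L) = -8939 J.
W_total = -15191 − 8939 = -24131 J.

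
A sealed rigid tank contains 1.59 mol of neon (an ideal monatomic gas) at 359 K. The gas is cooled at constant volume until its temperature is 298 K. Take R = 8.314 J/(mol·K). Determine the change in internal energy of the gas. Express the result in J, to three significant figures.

ΔU ≈ -1210 J

Constant volume ⇒ W = 0, so Q = ΔU = nCᵥΔT with Cᵥ = 3R/2 = 12.47 J/(mol·K).
ΔU = (1.59)(12.47)(298 − 359) = -1210 J.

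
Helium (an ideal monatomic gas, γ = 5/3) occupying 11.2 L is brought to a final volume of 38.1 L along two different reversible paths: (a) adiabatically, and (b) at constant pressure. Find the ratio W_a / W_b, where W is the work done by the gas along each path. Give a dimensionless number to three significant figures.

W_a / W_b ≈ 0.348

Path (a) adiabatic: W = P₁V₁(1 − (V₁/V₂)^(γ−1))/(γ−1) → W_a/(P₁V₁) = 0.8368.
Path (b) isobaric: W = P₁(V₂ − V₁) → W_b/(P₁V₁) = 2.402.
W_a / W_b = 0.8368 / 2.402 = 0.3484.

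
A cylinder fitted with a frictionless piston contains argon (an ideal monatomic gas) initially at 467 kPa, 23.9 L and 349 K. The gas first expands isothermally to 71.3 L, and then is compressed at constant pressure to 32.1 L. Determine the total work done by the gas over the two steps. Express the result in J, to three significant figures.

Step 1 (isothermal): W = P₁V₁ ln(V₂/V₁) = (11161) ln(71.3/23.9) = 12200 J.
After step 1: P = 156.5 kPa, V = 71.3 L, T = 349 K.
Step 2 (isobaric): W = PΔV = (156.5 kPa)(32.1 − 71.3 L) = -6136 J.
W_total = 12200 − 6136 = 6063 J.

W_total ≈ 6060 J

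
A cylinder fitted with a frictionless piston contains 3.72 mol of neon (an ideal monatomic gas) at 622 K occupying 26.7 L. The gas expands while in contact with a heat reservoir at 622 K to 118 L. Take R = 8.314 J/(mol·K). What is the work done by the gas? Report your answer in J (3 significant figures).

Isothermal: W = nRT ln(V₂/V₁).
W = (3.72)(8.314)(622) × ln(118/26.7)
  = 19237 × 1.486
W_by_gas = 28587 J.

W ≈ 28600 J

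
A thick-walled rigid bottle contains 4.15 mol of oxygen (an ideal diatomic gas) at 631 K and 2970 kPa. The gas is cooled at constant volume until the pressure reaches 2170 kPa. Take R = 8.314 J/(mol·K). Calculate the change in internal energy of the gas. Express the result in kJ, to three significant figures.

ΔU ≈ -14.7 kJ

Constant volume ⇒ W = 0, so Q = ΔU = nCᵥΔT with Cᵥ = 5R/2 = 20.79 J/(mol·K).
At constant V, T₂/T₁ = P₂/P₁ ⇒ ΔT = T₁(P₂/P₁ − 1) = 631·(2170/2970 − 1) = -170 K.
ΔU = (4.15)(20.79)(-170) = -14661 J.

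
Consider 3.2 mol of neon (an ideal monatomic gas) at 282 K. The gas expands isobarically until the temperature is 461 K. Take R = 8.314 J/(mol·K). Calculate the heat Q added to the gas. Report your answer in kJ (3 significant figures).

Q ≈ 11.9 kJ

Isobaric: W = nRΔT = (3.2)(8.314)(179) = 4762 J.
ΔU = nCᵥΔT with Cᵥ = 3R/2: ΔU = (3.2)(12.47)(179) = 7143 J.
Q = ΔU + W = 7143 + 4762 = 11906 J.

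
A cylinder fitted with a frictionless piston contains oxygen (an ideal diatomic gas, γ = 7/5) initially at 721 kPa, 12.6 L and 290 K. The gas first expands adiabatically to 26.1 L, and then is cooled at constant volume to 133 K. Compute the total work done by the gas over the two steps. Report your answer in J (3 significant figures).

Step 1 (adiabatic): W = (P₁V₁ − P₂V₂)/(γ−1) = (9085 − 6789)/0.4 = 5739 J.
Step 2 (isochoric): W = 0 (constant volume).
W_total = 5739 + 0 = 5739 J.

W_total ≈ 5740 J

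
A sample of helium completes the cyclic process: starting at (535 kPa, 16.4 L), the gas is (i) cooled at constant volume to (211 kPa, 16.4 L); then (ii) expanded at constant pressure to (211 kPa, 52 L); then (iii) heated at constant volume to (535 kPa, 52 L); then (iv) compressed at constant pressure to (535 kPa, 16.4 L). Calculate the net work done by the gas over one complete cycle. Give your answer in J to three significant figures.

W_net ≈ -11500 J

Constant-volume legs do no work.
W(ii) = (211)(52 − 16.4) = 7512 J; W(iv) = (535)(16.4 − 52) = -19046 J.
W_net = 7512 − 19046 = -11534 J (the counter-clockwise enclosed area).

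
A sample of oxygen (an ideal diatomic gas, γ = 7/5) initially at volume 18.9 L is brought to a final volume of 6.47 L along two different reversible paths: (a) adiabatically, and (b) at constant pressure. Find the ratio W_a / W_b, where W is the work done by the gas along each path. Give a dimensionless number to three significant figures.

Path (a) adiabatic: W = P₁V₁(1 − (V₁/V₂)^(γ−1))/(γ−1) → W_a/(P₁V₁) = -1.339.
Path (b) isobaric: W = P₁(V₂ − V₁) → W_b/(P₁V₁) = -0.6577.
W_a / W_b = -1.339 / -0.6577 = 2.035.

W_a / W_b ≈ 2.04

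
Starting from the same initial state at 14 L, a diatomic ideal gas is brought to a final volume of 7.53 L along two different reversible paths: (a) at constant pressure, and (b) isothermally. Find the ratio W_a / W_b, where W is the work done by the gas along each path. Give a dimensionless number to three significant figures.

W_a / W_b ≈ 0.745

Path (a) isobaric: W = P₁(V₂ − V₁) → W_a/(P₁V₁) = -0.4621.
Path (b) isothermal: W = P₁V₁ ln(V₂/V₁) → W_b/(P₁V₁) = -0.6202.
W_a / W_b = -0.4621 / -0.6202 = 0.7452.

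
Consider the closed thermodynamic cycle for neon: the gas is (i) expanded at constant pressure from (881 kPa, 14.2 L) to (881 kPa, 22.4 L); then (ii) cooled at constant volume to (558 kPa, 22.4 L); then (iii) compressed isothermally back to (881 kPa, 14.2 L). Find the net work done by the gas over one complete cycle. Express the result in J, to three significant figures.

Leg (i): W = PΔV = (881)(22.4 − 14.2) = 7224 J.
Leg (ii): W = 0.
Leg (iii): W = PᵢVᵢ ln(V_f/Vᵢ) = (12499) ln(14.2/22.4) = -5697 J.
W_net = 7224 − 5697 = 1527 J.

W_net ≈ 1530 J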